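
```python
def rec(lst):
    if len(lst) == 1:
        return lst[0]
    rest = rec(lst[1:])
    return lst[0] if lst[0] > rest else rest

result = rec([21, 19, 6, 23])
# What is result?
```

Recursive max over [21, 19, 6, 23] = 23

Answer: 23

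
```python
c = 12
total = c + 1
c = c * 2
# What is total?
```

Trace:
`c = 12` → c = 12
`total = c + 1` → total = 13
`c = c * 2` → c = 24
So total = 13

Answer: 13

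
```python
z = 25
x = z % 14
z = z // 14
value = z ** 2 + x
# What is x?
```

Trace:
`z = 25` → z = 25
`x = z % 14` → x = 11
`z = z // 14` → z = 1
`value = z ** 2 + x` → value = 12
So x = 11

Answer: 11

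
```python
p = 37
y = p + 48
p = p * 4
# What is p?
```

Trace:
`p = 37` → p = 37
`y = p + 48` → y = 85
`p = p * 4` → p = 148
So p = 148

Answer: 148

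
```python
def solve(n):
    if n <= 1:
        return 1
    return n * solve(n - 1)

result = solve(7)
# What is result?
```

solve(7) = 7 * 6 * 5 * 4 * 3 * 2 * 1 = 5040

Answer: 5040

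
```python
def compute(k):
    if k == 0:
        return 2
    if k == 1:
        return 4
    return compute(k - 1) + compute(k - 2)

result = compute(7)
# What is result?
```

Build up from base cases: compute(0)=2, compute(1)=4, compute(2)=6, compute(3)=10, compute(4)=16, compute(5)=26, compute(6)=42, ..., compute(7)=68

Answer: 68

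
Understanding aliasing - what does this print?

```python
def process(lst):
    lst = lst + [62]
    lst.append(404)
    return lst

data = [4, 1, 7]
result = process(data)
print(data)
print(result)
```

Key concept: rebinding parameter vs mutation.
Step by step:
`data = [4, 1, 7]` → data = [4, 1, 7]
`result = process(data)` → result = [4, 1, 7, 62, 404]
`print(data)` → prints [4, 1, 7]
`print(result)` → prints [4, 1, 7, 62, 404]

Answer:
[4, 1, 7]
[4, 1, 7, 62, 404]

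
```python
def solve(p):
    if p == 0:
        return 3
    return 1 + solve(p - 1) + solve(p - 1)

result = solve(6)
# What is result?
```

solve(p) = 1 + 2·solve(p-1), solve(0)=3. Closed form: (3+1)·2^6 - 1 = 255.

Answer: 255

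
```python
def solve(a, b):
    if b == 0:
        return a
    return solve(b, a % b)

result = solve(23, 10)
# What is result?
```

solve(23, 10) -> solve(10, 3) -> solve(3, 1) -> solve(1, 0) -> 1

Answer: 1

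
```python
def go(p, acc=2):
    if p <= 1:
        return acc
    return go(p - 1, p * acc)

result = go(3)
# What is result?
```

Accumulator trace (n, acc): (3, 2) -> (2, 6) -> (1, 12) -> return 12

Answer: 12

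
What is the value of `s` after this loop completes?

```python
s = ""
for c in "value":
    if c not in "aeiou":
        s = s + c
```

Remove vowels from 'value'
`s` takes the values: "" → "v" → "vl"

Answer: "vl"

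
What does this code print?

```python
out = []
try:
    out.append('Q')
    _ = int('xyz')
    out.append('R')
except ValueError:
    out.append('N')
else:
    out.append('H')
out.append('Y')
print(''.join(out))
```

Execution trace: 'Q' (try body) → 'N' (except ValueError) → 'Y' (after the try/except). Output: QNY

Answer: QNY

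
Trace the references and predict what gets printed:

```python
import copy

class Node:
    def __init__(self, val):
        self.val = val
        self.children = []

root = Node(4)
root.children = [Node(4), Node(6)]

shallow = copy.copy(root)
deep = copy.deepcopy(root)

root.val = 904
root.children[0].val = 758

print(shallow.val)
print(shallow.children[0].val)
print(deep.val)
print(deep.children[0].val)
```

Key concept: deep copy with custom objects.
Step by step:
`root = Node(4)` → root = Node(val=4, children=[])
`root.children = [Node(4), Node(6)]` → root = Node(val=4, children=[Node(val=4, children=[]), Node(val=6, children=[])])
`shallow = copy.copy(root)` → shallow = Node(val=4, children=[Node(val=4, children=[]), Node(val=6, children=[])])
`deep = copy.deepcopy(root)` → deep = Node(val=4, children=[Node(val=4, children=[]), Node(val=6, children=[])])
`root.val = 904` → root = Node(val=904, children=[Node(val=4, children=[]), Node(val=6, children=[])])
`root.children[0].val = 758` → root = Node(val=904, children=[Node(val=758, children=[]), Node(val=6, children=[])]); shallow = Node(val=4, children=[Node(val=758, children=[]), Node(val=6, children=[])])
`print(shallow.val)` → prints 4
`print(shallow.children[0].val)` → prints 758
`print(deep.val)` → prints 4
`print(deep.children[0].val)` → prints 4

Answer:
4
758
4
4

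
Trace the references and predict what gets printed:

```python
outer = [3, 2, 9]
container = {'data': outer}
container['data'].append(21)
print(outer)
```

Key concept: dict holds reference to list.
Step by step:
`outer = [3, 2, 9]` → outer = [3, 2, 9]
`container = {'data': outer}` → container = {'data': [3, 2, 9]}
`container['data'].append(21)` → outer = [3, 2, 9, 21]; container = {'data': [3, 2, 9, 21]}
`print(outer)` → prints [3, 2, 9, 21]

Answer: [3, 2, 9, 21]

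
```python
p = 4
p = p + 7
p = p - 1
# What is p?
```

Trace:
`p = 4` → p = 4
`p = p + 7` → p = 11
`p = p - 1` → p = 10
So p = 10

Answer: 10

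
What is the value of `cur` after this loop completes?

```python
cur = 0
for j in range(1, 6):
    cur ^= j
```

XOR of 1 to 5
`cur` takes the values: 0 → 1 → 3 → 0 → 4 → 1

Answer: 1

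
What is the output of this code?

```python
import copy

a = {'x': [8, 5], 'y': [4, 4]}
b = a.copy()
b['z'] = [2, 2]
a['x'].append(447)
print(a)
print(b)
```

Key concept: shallow copy of dict with mutable values.
Step by step:
`a = {'x': [8, 5], 'y': [4, 4]}` → a = {'x': [8, 5], 'y': [4, 4]}
`b = a.copy()` → b = {'x': [8, 5], 'y': [4, 4]}
`b['z'] = [2, 2]` → b = {'x': [8, 5], 'y': [4, 4], 'z': [2, 2]}
`a['x'].append(447)` → a = {'x': [8, 5, 447], 'y': [4, 4]}; b = {'x': [8, 5, 447], 'y': [4, 4], 'z': [2, 2]}
`print(a)` → prints {'x': [8, 5, 447], 'y': [4, 4]}
`print(b)` → prints {'x': [8, 5, 447], 'y': [4, 4], 'z': [2, 2]}

Answer:
{'x': [8, 5, 447], 'y': [4, 4]}
{'x': [8, 5, 447], 'y': [4, 4], 'z': [2, 2]}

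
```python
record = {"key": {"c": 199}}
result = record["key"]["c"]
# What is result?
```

Trace:
`record = {"key": {"c": 199}}` → record = {'key': {'c': 199}}
`result = record["key"]["c"]` → result = 199
So result = 199

Answer: 199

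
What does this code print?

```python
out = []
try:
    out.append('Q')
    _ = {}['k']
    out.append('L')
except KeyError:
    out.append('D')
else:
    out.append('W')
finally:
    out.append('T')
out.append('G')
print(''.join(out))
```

Execution trace: 'Q' (try body) → 'D' (except KeyError) → 'T' (finally) → 'G' (after the try/except). Output: QDTG

Answer: QDTG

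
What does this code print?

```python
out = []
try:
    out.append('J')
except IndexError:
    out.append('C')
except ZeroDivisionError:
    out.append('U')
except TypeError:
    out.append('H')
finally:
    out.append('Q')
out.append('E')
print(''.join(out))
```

Execution trace: 'J' (try body, no exception) → 'Q' (finally) → 'E' (after the try/except). Output: JQE

Answer: JQE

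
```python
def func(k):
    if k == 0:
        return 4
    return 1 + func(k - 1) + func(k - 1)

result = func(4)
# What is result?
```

func(k) = 1 + 2·func(k-1), func(0)=4. Closed form: (4+1)·2^4 - 1 = 79.

Answer: 79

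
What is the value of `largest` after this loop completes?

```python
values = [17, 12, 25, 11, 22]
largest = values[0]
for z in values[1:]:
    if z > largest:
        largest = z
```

Maximum of [17, 12, 25, 11, 22]
`largest` takes the values: 17 → 25

Answer: 25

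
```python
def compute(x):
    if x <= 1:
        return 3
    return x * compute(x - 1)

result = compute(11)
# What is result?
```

compute(11) = 11 * 10 * 9 * 8 * 7 * 6 * 5 * 4 * 3 * 2 * 3 = 119750400

Answer: 119750400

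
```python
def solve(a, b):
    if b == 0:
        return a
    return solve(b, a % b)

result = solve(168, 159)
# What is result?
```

solve(168, 159) -> solve(159, 9) -> solve(9, 6) -> solve(6, 3) -> solve(3, 0) -> 3

Answer: 3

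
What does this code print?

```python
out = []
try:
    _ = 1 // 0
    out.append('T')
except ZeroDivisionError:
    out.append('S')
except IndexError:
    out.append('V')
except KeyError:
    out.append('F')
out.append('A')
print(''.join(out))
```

Execution trace: 'S' (except ZeroDivisionError) → 'A' (after the try/except). Output: SA

Answer: SA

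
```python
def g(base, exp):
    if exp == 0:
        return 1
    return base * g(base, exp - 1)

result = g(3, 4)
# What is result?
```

g(3, 4) = 3 * 3 * 3 * 3 = 81

Answer: 81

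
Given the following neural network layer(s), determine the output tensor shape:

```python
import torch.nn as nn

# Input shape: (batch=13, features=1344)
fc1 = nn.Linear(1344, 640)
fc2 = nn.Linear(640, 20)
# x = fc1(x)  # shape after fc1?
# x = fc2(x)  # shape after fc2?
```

Input: (13, 1344) -> after fc1: (13, 640) -> Output: (13, 20)

Answer: (13, 20)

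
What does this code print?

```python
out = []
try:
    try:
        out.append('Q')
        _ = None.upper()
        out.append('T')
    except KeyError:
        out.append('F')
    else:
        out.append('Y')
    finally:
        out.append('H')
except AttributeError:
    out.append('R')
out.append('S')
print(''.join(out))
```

Execution trace: 'Q' (try body) → 'H' (finally) → 'R' (outer except AttributeError) → 'S' (after the try/except). Output: QHRS

Answer: QHRS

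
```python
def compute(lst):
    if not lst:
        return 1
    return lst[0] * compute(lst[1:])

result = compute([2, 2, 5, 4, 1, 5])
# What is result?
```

Product over [2, 2, 5, 4, 1, 5] = 2 * 2 * 5 * 4 * 1 * 5 = 400

Answer: 400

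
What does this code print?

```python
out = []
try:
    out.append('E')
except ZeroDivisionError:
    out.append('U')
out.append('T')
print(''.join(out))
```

Execution trace: 'E' (try body, no exception) → 'T' (after the try/except). Output: ET

Answer: ET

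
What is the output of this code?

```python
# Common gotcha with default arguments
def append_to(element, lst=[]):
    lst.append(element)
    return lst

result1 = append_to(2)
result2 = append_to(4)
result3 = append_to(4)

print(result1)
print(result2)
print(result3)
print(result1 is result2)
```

Key concept: mutable default argument gotcha.
Step by step:
`result1 = append_to(2)` → result1 = [2]
`result2 = append_to(4)` → result1 = [2, 4] (same object as result2); result2 = [2, 4] (same object as result1)
`result3 = append_to(4)` → result1 = [2, 4, 4] (same object as result2, result3); result2 = [2, 4, 4] (same object as result1, result3); result3 = [2, 4, 4] (same object as result1, result2)
`print(result1)` → prints [2, 4, 4]
`print(result2)` → prints [2, 4, 4]
`print(result3)` → prints [2, 4, 4]
`print(result1 is result2)` → prints True

Answer:
[2, 4, 4]
[2, 4, 4]
[2, 4, 4]
True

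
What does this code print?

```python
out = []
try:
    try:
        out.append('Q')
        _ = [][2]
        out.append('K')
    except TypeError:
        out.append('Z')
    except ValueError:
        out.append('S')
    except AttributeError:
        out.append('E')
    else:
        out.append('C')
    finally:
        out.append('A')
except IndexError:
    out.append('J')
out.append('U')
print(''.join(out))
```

Execution trace: 'Q' (try body) → 'A' (finally) → 'J' (outer except IndexError) → 'U' (after the try/except). Output: QAJU

Answer: QAJU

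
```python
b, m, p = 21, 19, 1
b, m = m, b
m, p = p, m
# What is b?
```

Trace:
`b, m, p = 21, 19, 1` → b = 21; m = 19; p = 1
`b, m = m, b` → b = 19; m = 21
`m, p = p, m` → m = 1; p = 21
So b = 19

Answer: 19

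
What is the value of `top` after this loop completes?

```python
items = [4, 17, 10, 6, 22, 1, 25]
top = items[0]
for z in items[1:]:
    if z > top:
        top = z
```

Maximum of [4, 17, 10, 6, 22, 1, 25]
`top` takes the values: 4 → 17 → 22 → 25

Answer: 25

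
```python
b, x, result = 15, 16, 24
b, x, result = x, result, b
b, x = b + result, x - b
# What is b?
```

Trace:
`b, x, result = 15, 16, 24` → b = 15; x = 16; result = 24
`b, x, result = x, result, b` → b = 16; x = 24; result = 15
`b, x = b + result, x - b` → b = 31; x = 8
So b = 31

Answer: 31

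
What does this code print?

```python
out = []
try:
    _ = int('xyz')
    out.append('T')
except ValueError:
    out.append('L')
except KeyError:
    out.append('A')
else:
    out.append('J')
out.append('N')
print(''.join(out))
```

Execution trace: 'L' (except ValueError) → 'N' (after the try/except). Output: LN

Answer: LN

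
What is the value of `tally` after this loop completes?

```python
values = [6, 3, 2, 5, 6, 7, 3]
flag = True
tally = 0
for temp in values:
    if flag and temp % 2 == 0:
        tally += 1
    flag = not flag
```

Count even values at even positions
`tally` takes the values: 0 → 1 → 2 → 3

Answer: 3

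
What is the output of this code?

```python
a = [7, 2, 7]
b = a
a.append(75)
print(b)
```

Key concept: basic list aliasing.
Step by step:
`a = [7, 2, 7]` → a = [7, 2, 7]
`b = a` → b = [7, 2, 7] (same object as a)
`a.append(75)` → a = [7, 2, 7, 75] (same object as b); b = [7, 2, 7, 75] (same object as a)
`print(b)` → prints [7, 2, 7, 75]

Answer: [7, 2, 7, 75]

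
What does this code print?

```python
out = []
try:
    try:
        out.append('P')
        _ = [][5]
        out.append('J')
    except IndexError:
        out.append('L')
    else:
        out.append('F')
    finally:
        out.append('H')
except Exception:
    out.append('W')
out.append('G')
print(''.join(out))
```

Execution trace: 'P' (inner try body) → 'L' (inner except IndexError) → 'H' (inner finally) → 'G' (after the try/except). Output: PLHG

Answer: PLHG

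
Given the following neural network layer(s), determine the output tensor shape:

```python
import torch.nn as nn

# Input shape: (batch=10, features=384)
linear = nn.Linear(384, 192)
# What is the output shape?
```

Input: (10, 384) -> Output: (10, 192)

Answer: (10, 192)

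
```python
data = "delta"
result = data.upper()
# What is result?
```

Trace:
`data = "delta"` → data = 'delta'
`result = data.upper()` → result = 'DELTA'
So result = 'DELTA'

Answer: 'DELTA'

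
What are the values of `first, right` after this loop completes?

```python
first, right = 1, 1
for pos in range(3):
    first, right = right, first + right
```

Fibonacci: after 3 iterations
`first, right` takes the values: (1, 1) → (1, 2) → (2, 3) → (3, 5)

Answer: 3, 5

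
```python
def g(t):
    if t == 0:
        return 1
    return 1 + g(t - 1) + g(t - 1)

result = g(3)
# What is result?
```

g(t) = 1 + 2·g(t-1), g(0)=1. Closed form: (1+1)·2^3 - 1 = 15.

Answer: 15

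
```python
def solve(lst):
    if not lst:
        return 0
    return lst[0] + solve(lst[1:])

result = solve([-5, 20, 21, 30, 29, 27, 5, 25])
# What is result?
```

(-5) + 20 + 21 + 30 + 29 + 27 + 5 + 25 + 0 = 152

Answer: 152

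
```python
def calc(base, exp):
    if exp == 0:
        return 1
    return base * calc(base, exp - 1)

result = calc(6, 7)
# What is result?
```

calc(6, 7) = 6 * 6 * 6 * 6 * 6 * 6 * 6 = 279936

Answer: 279936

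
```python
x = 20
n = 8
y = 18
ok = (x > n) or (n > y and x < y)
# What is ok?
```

Trace:
`x = 20` → x = 20
`n = 8` → n = 8
`y = 18` → y = 18
`ok = (x > n) or (n > y and x < y)` → ok = True
So ok = True

Answer: True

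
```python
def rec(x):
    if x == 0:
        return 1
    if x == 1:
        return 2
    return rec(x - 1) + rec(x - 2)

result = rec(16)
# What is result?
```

Build up from base cases: rec(0)=1, rec(1)=2, rec(2)=3, rec(3)=5, rec(4)=8, rec(5)=13, rec(6)=21, ..., rec(16)=2584

Answer: 2584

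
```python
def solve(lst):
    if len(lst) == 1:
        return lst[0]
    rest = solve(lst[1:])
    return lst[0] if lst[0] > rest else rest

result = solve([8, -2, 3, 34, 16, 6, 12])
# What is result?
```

Recursive max over [8, -2, 3, 34, 16, 6, 12] = 34

Answer: 34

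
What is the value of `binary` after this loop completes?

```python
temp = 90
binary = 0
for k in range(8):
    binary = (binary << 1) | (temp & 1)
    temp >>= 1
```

Reverse lowest 8 bits of 90
`binary` takes the values: 0 → 1 → 2 → 5 → 11 → 22 → 45 → 90

Answer: 90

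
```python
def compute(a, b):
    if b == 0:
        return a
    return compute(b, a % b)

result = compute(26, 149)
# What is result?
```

compute(26, 149) -> compute(149, 26) -> compute(26, 19) -> compute(19, 7) -> compute(7, 5) -> compute(5, 2) -> compute(2, 1) -> compute(1, 0) -> 1

Answer: 1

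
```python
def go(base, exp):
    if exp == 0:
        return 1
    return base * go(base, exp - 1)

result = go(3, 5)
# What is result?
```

go(3, 5) = 3 * 3 * 3 * 3 * 3 = 243

Answer: 243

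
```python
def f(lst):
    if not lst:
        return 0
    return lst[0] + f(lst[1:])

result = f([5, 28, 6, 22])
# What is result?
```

5 + 28 + 6 + 22 + 0 = 61

Answer: 61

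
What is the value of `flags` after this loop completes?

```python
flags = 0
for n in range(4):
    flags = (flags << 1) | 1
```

Build 4 consecutive 1-bits: 0b1111
`flags` takes the values: 0 → 1 → 3 → 7 → 15

Answer: 15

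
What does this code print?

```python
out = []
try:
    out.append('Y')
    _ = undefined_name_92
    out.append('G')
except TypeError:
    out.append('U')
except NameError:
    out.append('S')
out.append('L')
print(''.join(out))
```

Execution trace: 'Y' (try body) → 'S' (except NameError) → 'L' (after the try/except). Output: YSL

Answer: YSL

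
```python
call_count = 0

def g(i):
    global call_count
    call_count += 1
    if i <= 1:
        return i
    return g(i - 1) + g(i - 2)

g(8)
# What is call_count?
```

Calls(i) = 1 + Calls(i-1) + Calls(i-2); Calls(0)=Calls(1)=1. For i=8 this gives 67.

Answer: 67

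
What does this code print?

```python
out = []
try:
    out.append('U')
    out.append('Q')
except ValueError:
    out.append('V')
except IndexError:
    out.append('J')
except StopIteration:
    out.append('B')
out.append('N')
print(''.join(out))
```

Execution trace: 'U' (try body) → 'Q' (try body, no exception) → 'N' (after the try/except). Output: UQN

Answer: UQN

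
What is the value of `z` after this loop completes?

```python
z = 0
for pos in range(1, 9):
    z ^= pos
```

XOR of 1 to 8
`z` takes the values: 0 → 1 → 3 → 0 → 4 → 1 → 7 → 0 → 8

Answer: 8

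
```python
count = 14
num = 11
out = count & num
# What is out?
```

Trace:
`count = 14` → count = 14
`num = 11` → num = 11
`out = count & num` → out = 10
So out = 10

Answer: 10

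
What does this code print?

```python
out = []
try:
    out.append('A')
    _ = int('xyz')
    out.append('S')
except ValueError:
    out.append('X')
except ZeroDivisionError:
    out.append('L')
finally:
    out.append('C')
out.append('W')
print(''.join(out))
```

Execution trace: 'A' (try body) → 'X' (except ValueError) → 'C' (finally) → 'W' (after the try/except). Output: AXCW

Answer: AXCW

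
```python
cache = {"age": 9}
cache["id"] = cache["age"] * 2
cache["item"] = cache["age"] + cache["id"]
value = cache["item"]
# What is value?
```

Trace:
`cache = {"age": 9}` → cache = {'age': 9}
`cache["id"] = cache["age"] * 2` → cache = {'age': 9, 'id': 18}
`cache["item"] = cache["age"] + cache["id"]` → cache = {'age': 9, 'id': 18, 'item': 27}
`value = cache["item"]` → value = 27
So value = 27

Answer: 27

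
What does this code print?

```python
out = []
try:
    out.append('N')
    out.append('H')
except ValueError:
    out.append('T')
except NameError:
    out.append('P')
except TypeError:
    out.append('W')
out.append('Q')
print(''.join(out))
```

Execution trace: 'N' (try body) → 'H' (try body, no exception) → 'Q' (after the try/except). Output: NHQ

Answer: NHQ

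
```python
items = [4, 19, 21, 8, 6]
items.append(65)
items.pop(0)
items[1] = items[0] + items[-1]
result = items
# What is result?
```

Trace:
`items = [4, 19, 21, 8, 6]` → items = [4, 19, 21, 8, 6]
`items.append(65)` → items = [4, 19, 21, 8, 6, 65]
`items.pop(0)` → items = [19, 21, 8, 6, 65]
`items[1] = items[0] + items[-1]` → items = [19, 84, 8, 6, 65]
`result = items` → result = [19, 84, 8, 6, 65]
So result = [19, 84, 8, 6, 65]

Answer: [19, 84, 8, 6, 65]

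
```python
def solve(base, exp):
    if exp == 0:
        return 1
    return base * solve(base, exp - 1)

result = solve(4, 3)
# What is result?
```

solve(4, 3) = 4 * 4 * 4 = 64

Answer: 64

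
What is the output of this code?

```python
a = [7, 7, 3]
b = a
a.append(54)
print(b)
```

Key concept: basic list aliasing.
Step by step:
`a = [7, 7, 3]` → a = [7, 7, 3]
`b = a` → b = [7, 7, 3] (same object as a)
`a.append(54)` → a = [7, 7, 3, 54] (same object as b); b = [7, 7, 3, 54] (same object as a)
`print(b)` → prints [7, 7, 3, 54]

Answer: [7, 7, 3, 54]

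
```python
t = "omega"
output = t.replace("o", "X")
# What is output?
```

Trace:
`t = "omega"` → t = 'omega'
`output = t.replace("o", "X")` → output = 'Xmega'
So output = 'Xmega'

Answer: 'Xmega'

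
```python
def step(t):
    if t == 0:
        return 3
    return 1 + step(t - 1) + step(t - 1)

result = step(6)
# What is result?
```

step(t) = 1 + 2·step(t-1), step(0)=3. Closed form: (3+1)·2^6 - 1 = 255.

Answer: 255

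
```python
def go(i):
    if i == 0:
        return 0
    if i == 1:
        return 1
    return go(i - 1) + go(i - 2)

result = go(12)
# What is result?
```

Build up from base cases: go(0)=0, go(1)=1, go(2)=1, go(3)=2, go(4)=3, go(5)=5, go(6)=8, ..., go(12)=144

Answer: 144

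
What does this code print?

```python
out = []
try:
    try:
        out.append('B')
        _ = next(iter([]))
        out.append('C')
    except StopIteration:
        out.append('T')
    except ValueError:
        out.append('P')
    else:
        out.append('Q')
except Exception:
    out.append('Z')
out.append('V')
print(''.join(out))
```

Execution trace: 'B' (inner try body) → 'T' (inner except StopIteration) → 'V' (after the try/except). Output: BTV

Answer: BTV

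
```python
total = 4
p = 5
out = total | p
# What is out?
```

Trace:
`total = 4` → total = 4
`p = 5` → p = 5
`out = total | p` → out = 5
So out = 5

Answer: 5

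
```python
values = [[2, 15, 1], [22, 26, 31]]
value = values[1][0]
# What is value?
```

Trace:
`values = [[2, 15, 1], [22, 26, 31]]` → values = [[2, 15, 1], [22, 26, 31]]
`value = values[1][0]` → value = 22
So value = 22

Answer: 22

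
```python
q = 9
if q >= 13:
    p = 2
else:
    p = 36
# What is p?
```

Trace:
`q = 9` → q = 9
`if q >= 13: ...` → q >= 13 is False, take else branch → p = 36
So p = 36

Answer: 36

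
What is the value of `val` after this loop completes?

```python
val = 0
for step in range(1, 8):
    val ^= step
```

XOR of 1 to 7
`val` takes the values: 0 → 1 → 3 → 0 → 4 → 1 → 7 → 0

Answer: 0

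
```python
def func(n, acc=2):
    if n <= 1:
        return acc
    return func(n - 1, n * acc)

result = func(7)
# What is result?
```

Accumulator trace (n, acc): (7, 2) -> (6, 14) -> (5, 84) -> (4, 420) -> (3, 1680) -> (2, 5040) -> (1, 10080) -> return 10080

Answer: 10080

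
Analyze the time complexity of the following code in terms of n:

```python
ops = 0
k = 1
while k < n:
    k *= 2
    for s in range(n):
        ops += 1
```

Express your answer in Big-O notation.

Each loop level contributes: log n × n. Multiplying the contributions gives O(n log n).

Answer: O(n log n)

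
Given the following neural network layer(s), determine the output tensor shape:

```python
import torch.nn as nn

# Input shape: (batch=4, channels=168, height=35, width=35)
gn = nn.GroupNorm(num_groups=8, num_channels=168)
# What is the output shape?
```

Input: (4, 168, 35, 35) -> Output: (4, 168, 35, 35)

Answer: (4, 168, 35, 35)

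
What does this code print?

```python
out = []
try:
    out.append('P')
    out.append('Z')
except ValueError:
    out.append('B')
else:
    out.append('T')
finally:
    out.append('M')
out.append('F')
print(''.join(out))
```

Execution trace: 'P' (try body) → 'Z' (try body, no exception) → 'T' (else) → 'M' (finally) → 'F' (after the try/except). Output: PZTMF

Answer: PZTMF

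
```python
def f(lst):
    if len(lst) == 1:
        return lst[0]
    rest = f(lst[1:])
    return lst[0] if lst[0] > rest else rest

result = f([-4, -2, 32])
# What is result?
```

Recursive max over [-4, -2, 32] = 32

Answer: 32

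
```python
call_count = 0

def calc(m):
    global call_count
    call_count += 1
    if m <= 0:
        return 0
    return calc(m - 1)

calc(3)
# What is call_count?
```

Linear recursion stepping by 1: 4 calls from m=3 down to ≤0.

Answer: 4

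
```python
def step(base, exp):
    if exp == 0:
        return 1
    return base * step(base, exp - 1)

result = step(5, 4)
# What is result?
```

step(5, 4) = 5 * 5 * 5 * 5 = 625

Answer: 625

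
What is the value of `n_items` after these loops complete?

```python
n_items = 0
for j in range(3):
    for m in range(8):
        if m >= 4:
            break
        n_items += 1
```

Inner breaks at 4, outer runs 3 times
`n_items` takes the values: 0 → 1 → 2 → 3 → 4 → 5 → 6 → 7 → 8 → 9 → 10 → 11 → 12

Answer: 12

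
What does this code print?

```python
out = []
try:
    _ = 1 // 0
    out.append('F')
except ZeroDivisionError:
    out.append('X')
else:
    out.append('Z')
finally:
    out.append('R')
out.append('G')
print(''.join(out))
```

Execution trace: 'X' (except ZeroDivisionError) → 'R' (finally) → 'G' (after the try/except). Output: XRG

Answer: XRG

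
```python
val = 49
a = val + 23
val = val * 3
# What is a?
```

Trace:
`val = 49` → val = 49
`a = val + 23` → a = 72
`val = val * 3` → val = 147
So a = 72

Answer: 72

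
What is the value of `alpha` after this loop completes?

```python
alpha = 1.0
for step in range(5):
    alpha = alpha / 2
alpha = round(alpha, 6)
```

Halving LR 5 times: 1 / 2^5
`alpha` takes the values: 1.0 → 0.5 → 0.25 → 0.125 → 0.0625 → 0.03125

Answer: 0.03125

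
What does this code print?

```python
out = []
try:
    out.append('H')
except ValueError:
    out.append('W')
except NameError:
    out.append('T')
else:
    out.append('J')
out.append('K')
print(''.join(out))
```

Execution trace: 'H' (try body, no exception) → 'J' (else) → 'K' (after the try/except). Output: HJK

Answer: HJK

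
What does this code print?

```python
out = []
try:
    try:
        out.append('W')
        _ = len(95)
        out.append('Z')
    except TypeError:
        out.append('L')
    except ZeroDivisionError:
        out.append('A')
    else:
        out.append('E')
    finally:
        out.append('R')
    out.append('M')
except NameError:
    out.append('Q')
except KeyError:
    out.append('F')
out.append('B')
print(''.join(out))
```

Execution trace: 'W' (inner try body) → 'L' (inner except TypeError) → 'R' (inner finally) → 'M' (try body, no exception) → 'B' (after the try/except). Output: WLRMB

Answer: WLRMB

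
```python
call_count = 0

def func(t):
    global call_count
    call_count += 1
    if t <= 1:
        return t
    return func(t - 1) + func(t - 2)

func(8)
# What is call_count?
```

Calls(t) = 1 + Calls(t-1) + Calls(t-2); Calls(0)=Calls(1)=1. For t=8 this gives 67.

Answer: 67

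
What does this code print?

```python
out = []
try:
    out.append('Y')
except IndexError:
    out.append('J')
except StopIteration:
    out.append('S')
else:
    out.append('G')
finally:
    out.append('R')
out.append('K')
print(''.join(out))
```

Execution trace: 'Y' (try body, no exception) → 'G' (else) → 'R' (finally) → 'K' (after the try/except). Output: YGRK

Answer: YGRK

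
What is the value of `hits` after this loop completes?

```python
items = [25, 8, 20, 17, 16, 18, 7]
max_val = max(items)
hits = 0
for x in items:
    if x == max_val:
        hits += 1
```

Count of max value 25 in [25, 8, 20, 17, 16, 18, 7]
`hits` takes the values: 0 → 1

Answer: 1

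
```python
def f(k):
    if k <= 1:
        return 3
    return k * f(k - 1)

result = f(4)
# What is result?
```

f(4) = 4 * 3 * 2 * 3 = 72

Answer: 72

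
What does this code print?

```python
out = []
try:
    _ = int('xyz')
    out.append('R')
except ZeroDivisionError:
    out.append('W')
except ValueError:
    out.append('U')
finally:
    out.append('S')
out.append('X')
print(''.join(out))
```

Execution trace: 'U' (except ValueError) → 'S' (finally) → 'X' (after the try/except). Output: USX

Answer: USX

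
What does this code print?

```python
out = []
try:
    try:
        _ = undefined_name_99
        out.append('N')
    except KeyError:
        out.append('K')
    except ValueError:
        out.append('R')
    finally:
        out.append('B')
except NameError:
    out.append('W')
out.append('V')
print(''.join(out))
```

Execution trace: 'B' (finally) → 'W' (outer except NameError) → 'V' (after the try/except). Output: BWV

Answer: BWV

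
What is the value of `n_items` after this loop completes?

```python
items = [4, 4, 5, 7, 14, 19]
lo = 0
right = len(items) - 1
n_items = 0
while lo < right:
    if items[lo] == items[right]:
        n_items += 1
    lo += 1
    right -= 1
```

Count matching pairs from ends
`n_items` takes the values: 0

Answer: 0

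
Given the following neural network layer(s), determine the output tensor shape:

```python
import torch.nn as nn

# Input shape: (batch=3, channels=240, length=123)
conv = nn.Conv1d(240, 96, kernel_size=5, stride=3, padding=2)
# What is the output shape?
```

Input: (3, 240, 123) -> Output: (3, 96, 41)

Answer: (3, 96, 41)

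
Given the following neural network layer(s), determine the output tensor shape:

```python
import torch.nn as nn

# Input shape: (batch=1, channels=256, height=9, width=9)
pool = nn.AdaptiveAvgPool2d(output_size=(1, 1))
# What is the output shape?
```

Input: (1, 256, 9, 9) -> Output: (1, 256, 1, 1)

Answer: (1, 256, 1, 1)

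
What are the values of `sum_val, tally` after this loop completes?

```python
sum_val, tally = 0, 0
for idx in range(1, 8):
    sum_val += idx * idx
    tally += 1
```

Sum of squares and count
`sum_val, tally` takes the values: (0, 0) → (1, 0) → (1, 1) → (5, 1) → (5, 2) → (14, 2) → (14, 3) → (30, 3) → (30, 4) → (55, 4) → (55, 5) → (91, 5) → (91, 6) → (140, 6) → (140, 7)

Answer: 140, 7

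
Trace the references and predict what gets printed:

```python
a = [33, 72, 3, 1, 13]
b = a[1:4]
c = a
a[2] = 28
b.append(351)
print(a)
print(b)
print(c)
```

Key concept: slice vs alias.
Step by step:
`a = [33, 72, 3, 1, 13]` → a = [33, 72, 3, 1, 13]
`b = a[1:4]` → b = [72, 3, 1]
`c = a` → c = [33, 72, 3, 1, 13] (same object as a)
`a[2] = 28` → a = [33, 72, 28, 1, 13] (same object as c); c = [33, 72, 28, 1, 13] (same object as a)
`b.append(351)` → b = [72, 3, 1, 351]
`print(a)` → prints [33, 72, 28, 1, 13]
`print(b)` → prints [72, 3, 1, 351]
`print(c)` → prints [33, 72, 28, 1, 13]

Answer:
[33, 72, 28, 1, 13]
[72, 3, 1, 351]
[33, 72, 28, 1, 13]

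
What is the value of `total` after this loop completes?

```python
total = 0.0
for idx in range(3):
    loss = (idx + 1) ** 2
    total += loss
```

Sum of squared losses 1² + 2² + ... + 3²
`total` takes the values: 0.0 → 1.0 → 5.0 → 14.0

Answer: 14.0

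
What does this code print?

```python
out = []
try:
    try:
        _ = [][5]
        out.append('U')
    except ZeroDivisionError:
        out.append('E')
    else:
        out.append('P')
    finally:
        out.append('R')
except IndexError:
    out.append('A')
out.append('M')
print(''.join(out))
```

Execution trace: 'R' (finally) → 'A' (outer except IndexError) → 'M' (after the try/except). Output: RAM

Answer: RAM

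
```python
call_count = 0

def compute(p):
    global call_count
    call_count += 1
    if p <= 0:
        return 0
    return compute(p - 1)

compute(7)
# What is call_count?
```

Linear recursion stepping by 1: 8 calls from p=7 down to ≤0.

Answer: 8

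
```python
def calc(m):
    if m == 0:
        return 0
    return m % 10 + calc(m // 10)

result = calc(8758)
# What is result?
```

Sum of digits of 8758: 8 + 5 + 7 + 8 = 28

Answer: 28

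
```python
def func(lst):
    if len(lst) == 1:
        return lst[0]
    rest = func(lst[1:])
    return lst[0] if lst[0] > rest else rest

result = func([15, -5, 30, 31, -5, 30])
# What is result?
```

Recursive max over [15, -5, 30, 31, -5, 30] = 31

Answer: 31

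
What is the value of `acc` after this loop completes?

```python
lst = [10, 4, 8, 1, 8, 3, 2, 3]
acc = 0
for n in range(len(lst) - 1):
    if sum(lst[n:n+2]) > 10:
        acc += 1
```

Count windows with sum > 10
`acc` takes the values: 0 → 1 → 2 → 3

Answer: 3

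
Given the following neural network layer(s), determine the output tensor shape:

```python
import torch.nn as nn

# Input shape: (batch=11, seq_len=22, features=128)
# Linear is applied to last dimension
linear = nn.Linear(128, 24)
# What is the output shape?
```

Input: (11, 22, 128) -> Output: (11, 22, 24)

Answer: (11, 22, 24)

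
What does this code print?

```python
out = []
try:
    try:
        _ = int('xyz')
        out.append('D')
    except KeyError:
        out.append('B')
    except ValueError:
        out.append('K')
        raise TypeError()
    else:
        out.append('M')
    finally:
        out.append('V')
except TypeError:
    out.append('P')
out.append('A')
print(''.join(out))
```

Execution trace: 'K' (inner except ValueError) → 'V' (inner finally) → 'P' (outer except TypeError) → 'A' (after the try/except). Output: KVPA

Answer: KVPA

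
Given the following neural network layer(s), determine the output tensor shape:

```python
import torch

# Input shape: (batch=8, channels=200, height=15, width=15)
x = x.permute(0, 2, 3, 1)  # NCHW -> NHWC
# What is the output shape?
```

Input: (8, 200, 15, 15) -> Output: (8, 15, 15, 200)

Answer: (8, 15, 15, 200)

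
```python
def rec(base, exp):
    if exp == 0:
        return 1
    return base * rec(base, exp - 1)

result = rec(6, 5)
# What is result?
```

rec(6, 5) = 6 * 6 * 6 * 6 * 6 = 7776

Answer: 7776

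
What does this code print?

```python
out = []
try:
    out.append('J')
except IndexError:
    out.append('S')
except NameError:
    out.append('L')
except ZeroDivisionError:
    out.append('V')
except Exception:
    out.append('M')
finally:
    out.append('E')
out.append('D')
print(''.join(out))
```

Execution trace: 'J' (try body, no exception) → 'E' (finally) → 'D' (after the try/except). Output: JED

Answer: JED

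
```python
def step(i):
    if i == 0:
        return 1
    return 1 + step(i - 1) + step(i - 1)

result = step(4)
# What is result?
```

step(i) = 1 + 2·step(i-1), step(0)=1. Closed form: (1+1)·2^4 - 1 = 31.

Answer: 31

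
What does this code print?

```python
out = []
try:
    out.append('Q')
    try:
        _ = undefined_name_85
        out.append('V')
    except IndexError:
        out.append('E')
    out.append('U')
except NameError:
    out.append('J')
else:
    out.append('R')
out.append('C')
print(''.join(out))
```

Execution trace: 'Q' (try body) → 'J' (except NameError) → 'C' (after the try/except). Output: QJC

Answer: QJC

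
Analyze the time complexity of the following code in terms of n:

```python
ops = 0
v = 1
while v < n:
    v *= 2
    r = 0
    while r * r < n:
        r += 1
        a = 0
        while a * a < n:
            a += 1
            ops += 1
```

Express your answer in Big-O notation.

Each loop level contributes: log n × √n × √n. Multiplying the contributions gives O(n log n).

Answer: O(n log n)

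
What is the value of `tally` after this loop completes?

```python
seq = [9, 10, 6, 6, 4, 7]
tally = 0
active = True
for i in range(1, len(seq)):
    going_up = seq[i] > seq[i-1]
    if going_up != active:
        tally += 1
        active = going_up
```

Count direction changes in [9, 10, 6, 6, 4, 7]
`tally` takes the values: 0 → 1 → 2

Answer: 2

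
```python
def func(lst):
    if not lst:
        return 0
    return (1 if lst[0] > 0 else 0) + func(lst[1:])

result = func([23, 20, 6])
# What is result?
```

Count of positive elements in [23, 20, 6] = 3

Answer: 3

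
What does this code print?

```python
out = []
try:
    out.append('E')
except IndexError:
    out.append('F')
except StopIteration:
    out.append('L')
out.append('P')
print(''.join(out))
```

Execution trace: 'E' (try body, no exception) → 'P' (after the try/except). Output: EP

Answer: EP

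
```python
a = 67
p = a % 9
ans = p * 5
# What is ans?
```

Trace:
`a = 67` → a = 67
`p = a % 9` → p = 4
`ans = p * 5` → ans = 20
So ans = 20

Answer: 20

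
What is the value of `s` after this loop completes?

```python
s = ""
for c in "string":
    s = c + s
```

Reverse 'string'
`s` takes the values: "" → "s" → "ts" → "rts" → "irts" → "nirts" → "gnirts"

Answer: "gnirts"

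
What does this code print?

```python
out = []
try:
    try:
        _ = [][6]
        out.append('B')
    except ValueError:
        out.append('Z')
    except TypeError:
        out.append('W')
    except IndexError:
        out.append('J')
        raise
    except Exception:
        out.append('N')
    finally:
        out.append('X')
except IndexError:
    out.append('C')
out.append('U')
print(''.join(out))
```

Execution trace: 'J' (inner except IndexError) → 'X' (inner finally) → 'C' (outer except IndexError) → 'U' (after the try/except). Output: JXCU

Answer: JXCU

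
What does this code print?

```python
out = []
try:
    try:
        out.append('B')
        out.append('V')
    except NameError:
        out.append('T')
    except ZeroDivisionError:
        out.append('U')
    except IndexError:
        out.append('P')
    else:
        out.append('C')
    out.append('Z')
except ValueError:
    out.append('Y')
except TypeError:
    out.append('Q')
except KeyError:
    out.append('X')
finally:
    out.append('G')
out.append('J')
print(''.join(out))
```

Execution trace: 'B' (inner try body) → 'V' (inner try body, no exception) → 'C' (inner else) → 'Z' (try body, no exception) → 'G' (finally) → 'J' (after the try/except). Output: BVCZGJ

Answer: BVCZGJ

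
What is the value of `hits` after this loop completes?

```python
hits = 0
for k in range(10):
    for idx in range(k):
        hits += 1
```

Triangle number: 0+1+2+...+9
`hits` takes the values: 0 → 1 → 2 → 3 → 4 → 5 → 6 → 7 → 8 → 9 → 10 → 11 → 12 → 13 → 14 → 15 → 16 → 17 → 18 → 19 → 20 → 21 → 22 → 23 → 24 → 25 → 26 → 27 → 28 → 29 → … → 41 → 42 → 43 → 44 → 45

Answer: 45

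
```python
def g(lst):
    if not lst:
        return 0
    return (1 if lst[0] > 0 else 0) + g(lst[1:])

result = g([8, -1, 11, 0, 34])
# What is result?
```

Count of positive elements in [8, -1, 11, 0, 34] = 3

Answer: 3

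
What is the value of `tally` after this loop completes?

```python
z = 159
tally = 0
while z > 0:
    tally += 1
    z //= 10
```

Count digits by repeated division by 10
`tally` takes the values: 0 → 1 → 2 → 3

Answer: 3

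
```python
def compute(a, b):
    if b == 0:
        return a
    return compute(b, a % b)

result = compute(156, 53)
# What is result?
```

compute(156, 53) -> compute(53, 50) -> compute(50, 3) -> compute(3, 2) -> compute(2, 1) -> compute(1, 0) -> 1

Answer: 1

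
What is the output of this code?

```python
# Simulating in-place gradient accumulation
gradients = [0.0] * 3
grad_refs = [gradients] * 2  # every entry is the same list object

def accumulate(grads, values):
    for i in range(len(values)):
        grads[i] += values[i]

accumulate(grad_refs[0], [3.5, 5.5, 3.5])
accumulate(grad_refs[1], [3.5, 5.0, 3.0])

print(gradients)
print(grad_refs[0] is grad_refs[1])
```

Key concept: gradient accumulation aliasing.
Step by step:
`gradients = [0.0] * 3` → gradients = [0.0, 0.0, 0.0]
`grad_refs = [gradients] * 2` → grad_refs = [[0.0, 0.0, 0.0], [0.0, 0.0, 0.0]]
`accumulate(grad_refs[0], [3.5, 5.5, 3.5])` → gradients = [3.5, 5.5, 3.5]; grad_refs = [[3.5, 5.5, 3.5], [3.5, 5.5, 3.5]]
`accumulate(grad_refs[1], [3.5, 5.0, 3.0])` → gradients = [7.0, 10.5, 6.5]; grad_refs = [[7.0, 10.5, 6.5], [7.0, 10.5, 6.5]]
`print(gradients)` → prints [7.0, 10.5, 6.5]
`print(grad_refs[0] is grad_refs[1])` → prints True

Answer:
[7.0, 10.5, 6.5]
True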